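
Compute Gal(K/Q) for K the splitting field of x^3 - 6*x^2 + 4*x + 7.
Gal(K/Q) = S_3 (symmetric group of order 6)

Compute the discriminant of x^3 + (-6)*x^2 + (4)*x + (7): Δ = 2021. Since Δ is not a rational square, the Galois group is not contained in A_3; it must be the full S_3 (irreducibility of the cubic rules out anything smaller).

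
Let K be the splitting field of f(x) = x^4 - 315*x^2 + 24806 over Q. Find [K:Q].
[K:Q] = 4

f factors as (x^2 - 157)(x^2 - 158); the splitting field is K = Q(sqrt(157), sqrt(158)). Since 157, 158, and 24806 are all non-squares in Q, the three subfields Q(sqrt(157)), Q(sqrt(158)), Q(sqrt(24806)) are distinct degree-2 extensions, so [K:Q] = 4 (Klein four Galois group).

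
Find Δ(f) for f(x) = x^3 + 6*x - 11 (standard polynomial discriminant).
Δ = -4131

For a depressed cubic x^3 + p x + q the discriminant is Δ = -4 p^3 - 27 q^2 = -4*(6)^3 - 27*(-11)^2 = -864 - 3267 = -4131.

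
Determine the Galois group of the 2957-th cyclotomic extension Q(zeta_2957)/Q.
|Gal(Q(zeta_2957)/Q)| = phi(2957) = 2956; group ≅ (Z/2957Z)^* ≅ Z/2956Z

The n-th cyclotomic polynomial Φ_2957(x) is the minimal polynomial of zeta_2957 over Q and has degree phi(2957) = 2956. So Q(zeta_2957) is a degree-2956 Galois extension with Galois group (Z/2957Z)^*. (Z/2957Z)^* is cyclic since 2957 is an odd prime power (or 4). Hence Gal(Q(zeta_2957)/Q) ≅ Z/2956Z.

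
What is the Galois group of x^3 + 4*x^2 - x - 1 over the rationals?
Gal(K/Q) = S_3 (symmetric group of order 6)

Compute the discriminant of x^3 + (4)*x^2 + (-1)*x + (-1): Δ = 321. Since Δ is not a rational square, the Galois group is not contained in A_3; it must be the full S_3 (irreducibility of the cubic rules out anything smaller).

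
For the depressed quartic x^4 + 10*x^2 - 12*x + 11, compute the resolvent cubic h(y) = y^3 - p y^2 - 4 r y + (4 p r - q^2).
h(y) = y^3 - 10*y^2 - 44*y + 296

Identify coefficients: p = 10, q = -12, r = 11.
Plug into h(y) = y^3 - p y^2 - 4 r y + (4 p r - q^2):
  h(y) = y^3 - (10) y^2 - 4*(11) y + (4*(10)*(11) - (-12)^2)
       = y^3 + (-10) y^2 + (-44) y + (296).
Simplifying: h(y) = y^3 - 10*y^2 - 44*y + 296.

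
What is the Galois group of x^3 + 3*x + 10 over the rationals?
Gal(K/Q) = S_3 (symmetric group of order 6)

Compute the discriminant of x^3 + (0)*x^2 + (3)*x + (10): Δ = -2808. Since Δ is not a rational square, the Galois group is not contained in A_3; it must be the full S_3 (irreducibility of the cubic rules out anything smaller).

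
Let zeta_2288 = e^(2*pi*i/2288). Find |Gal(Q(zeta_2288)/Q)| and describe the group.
|Gal(Q(zeta_2288)/Q)| = phi(2288) = 960; group ≅ (Z/2288Z)^* ≅ Z/2Z × Z/4Z × Z/10Z × Z/12Z

The n-th cyclotomic polynomial Φ_2288(x) is the minimal polynomial of zeta_2288 over Q and has degree phi(2288) = 960. So Q(zeta_2288) is a degree-960 Galois extension with Galois group (Z/2288Z)^*. By CRT, (Z/2288Z)^* ≅ (Z/16Z)^* × (Z/11Z)^* × (Z/13Z)^*. Each prime-power unit group is (Z/16Z)^* ≅ Z/2Z × Z/4Z; (Z/11Z)^* ≅ Z/10Z; (Z/13Z)^* ≅ Z/12Z. Hence Gal(Q(zeta_2288)/Q) ≅ Z/2Z × Z/4Z × Z/10Z × Z/12Z.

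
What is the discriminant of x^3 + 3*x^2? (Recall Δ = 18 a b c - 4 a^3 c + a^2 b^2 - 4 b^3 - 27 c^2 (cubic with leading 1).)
Δ = 0

For x^3 + a x^2 + b x + c the discriminant is Δ = 18 a b c - 4 a^3 c + a^2 b^2 - 4 b^3 - 27 c^2.
Plug a = 3, b = 0, c = 0:
  18*(3)*(0)*(0) - 4*(3)^3*(0) + (3)^2*(0)^2 - 4*(0)^3 - 27*(0)^2
  = 0 + (0) + 0 + (0) + (0)
  = 0.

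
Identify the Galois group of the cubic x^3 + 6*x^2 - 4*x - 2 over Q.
Gal(K/Q) = S_3 (symmetric group of order 6)

Compute the discriminant of x^3 + (6)*x^2 + (-4)*x + (-2): Δ = 3316. Since Δ is not a rational square, the Galois group is not contained in A_3; it must be the full S_3 (irreducibility of the cubic rules out anything smaller).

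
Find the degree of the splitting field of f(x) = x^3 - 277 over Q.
[K:Q] = 6

x^3 - 277 has one real root r = 277^(1/3) and two complex roots r*zeta_3, r*zeta_3^2 where zeta_3 = e^(2*pi*i/3). The splitting field is Q(r, zeta_3). [Q(r):Q] = 3 and [Q(zeta_3):Q] = 2 with gcd = 1, so [Q(r, zeta_3):Q] = 3 * 2 = 6.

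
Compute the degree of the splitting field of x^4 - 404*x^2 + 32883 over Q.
[K:Q] = 4

f factors as (x^2 - 113)(x^2 - 291); the splitting field is K = Q(sqrt(113), sqrt(291)). Since 113, 291, and 32883 are all non-squares in Q, the three subfields Q(sqrt(113)), Q(sqrt(291)), Q(sqrt(32883)) are distinct degree-2 extensions, so [K:Q] = 4 (Klein four Galois group).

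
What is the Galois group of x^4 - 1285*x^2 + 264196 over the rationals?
Gal(K/Q) = Z/2Z (cyclic of order 2)

f factors as (x^2 - 1028)(x^2 - 257), so the splitting field is K = Q(sqrt(1028), sqrt(257)). The squarefree part of 1028 is 257 and the squarefree part of 257 is also 257, so sqrt(1028) and sqrt(257) are both rational multiples of sqrt(257). Hence Q(sqrt(1028)) = Q(sqrt(257)) = Q(sqrt(257)), and the splitting field collapses to a single degree-2 extension with Galois group Z/2Z.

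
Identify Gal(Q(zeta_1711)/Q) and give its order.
|Gal(Q(zeta_1711)/Q)| = phi(1711) = 1624; group ≅ (Z/1711Z)^* ≅ Z/28Z × Z/58Z

The n-th cyclotomic polynomial Φ_1711(x) is the minimal polynomial of zeta_1711 over Q and has degree phi(1711) = 1624. So Q(zeta_1711) is a degree-1624 Galois extension with Galois group (Z/1711Z)^*. By CRT, (Z/1711Z)^* ≅ (Z/29Z)^* × (Z/59Z)^*. Each prime-power unit group is (Z/29Z)^* ≅ Z/28Z; (Z/59Z)^* ≅ Z/58Z. Hence Gal(Q(zeta_1711)/Q) ≅ Z/28Z × Z/58Z.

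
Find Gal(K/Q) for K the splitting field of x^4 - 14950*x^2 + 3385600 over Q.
Gal(K/Q) = Z/2Z (cyclic of order 2)

f factors as (x^2 - 230)(x^2 - 14720), so the splitting field is K = Q(sqrt(230), sqrt(14720)). The squarefree part of 230 is 230 and the squarefree part of 14720 is also 230, so sqrt(230) and sqrt(14720) are both rational multiples of sqrt(230). Hence Q(sqrt(230)) = Q(sqrt(14720)) = Q(sqrt(230)), and the splitting field collapses to a single degree-2 extension with Galois group Z/2Z.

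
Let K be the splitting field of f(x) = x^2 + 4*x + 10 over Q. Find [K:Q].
[K:Q] = 2

The discriminant of x^2 + (4)*x + (10) is b^2 - 4c = 16 - (40) = -24. Since -24 is not a perfect square in Q, the polynomial is irreducible over Q. Its two roots generate a degree-2 extension, so [K:Q] = 2.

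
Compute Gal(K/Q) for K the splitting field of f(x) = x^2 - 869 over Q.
Gal(K/Q) = Z/2Z (cyclic of order 2)

x^2 - 869 is irreducible over Q since 869 is not a rational square. The splitting field Q(sqrt(869)) has degree 2 over Q, and its unique nontrivial automorphism is sqrt(869) ↦ -sqrt(869). Hence Gal(Q(sqrt(869))/Q) = Z/2Z.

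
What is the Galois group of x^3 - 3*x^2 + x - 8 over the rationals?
Gal(K/Q) = S_3 (symmetric group of order 6)

Compute the discriminant of x^3 + (-3)*x^2 + (1)*x + (-8): Δ = -2155. Since Δ is not a rational square, the Galois group is not contained in A_3; it must be the full S_3 (irreducibility of the cubic rules out anything smaller).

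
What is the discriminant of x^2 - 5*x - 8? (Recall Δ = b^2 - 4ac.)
Δ = 57

For a quadratic a x^2 + b x + c the discriminant is Δ = b^2 - 4ac = (-5)^2 - 4*(1)*(-8) = 25 - (-32) = 57.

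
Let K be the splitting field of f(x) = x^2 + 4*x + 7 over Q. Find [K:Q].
[K:Q] = 2

The discriminant of x^2 + (4)*x + (7) is b^2 - 4c = 16 - (28) = -12. Since -12 is not a perfect square in Q, the polynomial is irreducible over Q. Its two roots generate a degree-2 extension, so [K:Q] = 2.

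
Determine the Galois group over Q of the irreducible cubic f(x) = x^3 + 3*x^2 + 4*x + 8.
Gal(K/Q) = S_3 (symmetric group of order 6)

Compute the discriminant of x^3 + (3)*x^2 + (4)*x + (8): Δ = -976. Since Δ is not a rational square, the Galois group is not contained in A_3; it must be the full S_3 (irreducibility of the cubic rules out anything smaller).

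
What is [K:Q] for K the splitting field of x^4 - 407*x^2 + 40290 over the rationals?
[K:Q] = 4

f factors as (x^2 - 237)(x^2 - 170); the splitting field is K = Q(sqrt(237), sqrt(170)). Since 237, 170, and 40290 are all non-squares in Q, the three subfields Q(sqrt(237)), Q(sqrt(170)), Q(sqrt(40290)) are distinct degree-2 extensions, so [K:Q] = 4 (Klein four Galois group).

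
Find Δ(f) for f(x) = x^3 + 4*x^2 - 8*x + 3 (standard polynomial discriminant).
Δ = 333

For x^3 + a x^2 + b x + c the discriminant is Δ = 18 a b c - 4 a^3 c + a^2 b^2 - 4 b^3 - 27 c^2.
Plug a = 4, b = -8, c = 3:
  18*(4)*(-8)*(3) - 4*(4)^3*(3) + (4)^2*(-8)^2 - 4*(-8)^3 - 27*(3)^2
  = -1728 + (-768) + 1024 + (2048) + (-243)
  = 333.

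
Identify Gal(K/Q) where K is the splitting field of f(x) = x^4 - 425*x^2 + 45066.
Gal(K/Q) = V_4 (Klein four-group, Z/2Z × Z/2Z)

f factors as (x^2 - 222)(x^2 - 203), so the splitting field is K = Q(sqrt(222), sqrt(203)). The elements 222, 203, 45066 are all non-squares in Q, so sqrt(222) and sqrt(203) generate independent quadratic extensions. Thus [K:Q] = 4 and Gal(K/Q) is generated by the two order-2 automorphisms sqrt(222) ↦ -sqrt(222) and sqrt(203) ↦ -sqrt(203), giving V_4.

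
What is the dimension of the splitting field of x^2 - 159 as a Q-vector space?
[K:Q] = 2

The polynomial x^2 - 159 is irreducible over Q since 159 is not a perfect square. Its splitting field is Q(sqrt(159)), which has degree 2 over Q.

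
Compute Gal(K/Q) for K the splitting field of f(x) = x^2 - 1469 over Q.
Gal(K/Q) = Z/2Z (cyclic of order 2)

x^2 - 1469 is irreducible over Q since 1469 is not a rational square. The splitting field Q(sqrt(1469)) has degree 2 over Q, and its unique nontrivial automorphism is sqrt(1469) ↦ -sqrt(1469). Hence Gal(Q(sqrt(1469))/Q) = Z/2Z.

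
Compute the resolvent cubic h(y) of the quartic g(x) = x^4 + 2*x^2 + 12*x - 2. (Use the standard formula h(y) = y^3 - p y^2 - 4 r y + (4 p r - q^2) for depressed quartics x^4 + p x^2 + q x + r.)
h(y) = y^3 - 2*y^2 + 8*y - 160

Identify coefficients: p = 2, q = 12, r = -2.
Plug into h(y) = y^3 - p y^2 - 4 r y + (4 p r - q^2):
  h(y) = y^3 - (2) y^2 - 4*(-2) y + (4*(2)*(-2) - (12)^2)
       = y^3 + (-2) y^2 + (8) y + (-160).
Simplifying: h(y) = y^3 - 2*y^2 + 8*y - 160.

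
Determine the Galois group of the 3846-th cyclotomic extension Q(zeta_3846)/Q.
|Gal(Q(zeta_3846)/Q)| = phi(3846) = 1280; group ≅ (Z/3846Z)^* ≅ Z/2Z × Z/640Z

The n-th cyclotomic polynomial Φ_3846(x) is the minimal polynomial of zeta_3846 over Q and has degree phi(3846) = 1280. So Q(zeta_3846) is a degree-1280 Galois extension with Galois group (Z/3846Z)^*. By CRT, (Z/3846Z)^* ≅ (Z/2Z)^* × (Z/3Z)^* × (Z/641Z)^*. Each prime-power unit group is (Z/2Z)^* ≅ trivial group (order 1); (Z/3Z)^* ≅ Z/2Z; (Z/641Z)^* ≅ Z/640Z. Hence Gal(Q(zeta_3846)/Q) ≅ Z/2Z × Z/640Z.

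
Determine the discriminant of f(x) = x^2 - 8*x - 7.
Δ = 92

For a quadratic a x^2 + b x + c the discriminant is Δ = b^2 - 4ac = (-8)^2 - 4*(1)*(-7) = 64 - (-28) = 92.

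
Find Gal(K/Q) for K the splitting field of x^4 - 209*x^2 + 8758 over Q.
Gal(K/Q) = V_4 (Klein four-group, Z/2Z × Z/2Z)

f factors as (x^2 - 151)(x^2 - 58), so the splitting field is K = Q(sqrt(151), sqrt(58)). The elements 151, 58, 8758 are all non-squares in Q, so sqrt(151) and sqrt(58) generate independent quadratic extensions. Thus [K:Q] = 4 and Gal(K/Q) is generated by the two order-2 automorphisms sqrt(151) ↦ -sqrt(151) and sqrt(58) ↦ -sqrt(58), giving V_4.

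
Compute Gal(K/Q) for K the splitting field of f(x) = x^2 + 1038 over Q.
Gal(K/Q) = Z/2Z (cyclic of order 2)

x^2 + 1038 is irreducible over Q since -1038 is not a rational square. The splitting field Q(sqrt(-1038)) has degree 2 over Q, and its unique nontrivial automorphism is sqrt(-1038) ↦ -sqrt(-1038). Hence Gal(Q(sqrt(-1038))/Q) = Z/2Z.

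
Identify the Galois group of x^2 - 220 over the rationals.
Gal(K/Q) = Z/2Z (cyclic of order 2)

x^2 - 220 is irreducible over Q since 220 is not a rational square. The splitting field Q(sqrt(220)) has degree 2 over Q, and its unique nontrivial automorphism is sqrt(220) ↦ -sqrt(220). Hence Gal(Q(sqrt(220))/Q) = Z/2Z.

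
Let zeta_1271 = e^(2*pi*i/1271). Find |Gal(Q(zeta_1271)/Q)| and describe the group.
|Gal(Q(zeta_1271)/Q)| = phi(1271) = 1200; group ≅ (Z/1271Z)^* ≅ Z/30Z × Z/40Z

The n-th cyclotomic polynomial Φ_1271(x) is the minimal polynomial of zeta_1271 over Q and has degree phi(1271) = 1200. So Q(zeta_1271) is a degree-1200 Galois extension with Galois group (Z/1271Z)^*. By CRT, (Z/1271Z)^* ≅ (Z/31Z)^* × (Z/41Z)^*. Each prime-power unit group is (Z/31Z)^* ≅ Z/30Z; (Z/41Z)^* ≅ Z/40Z. Hence Gal(Q(zeta_1271)/Q) ≅ Z/30Z × Z/40Z.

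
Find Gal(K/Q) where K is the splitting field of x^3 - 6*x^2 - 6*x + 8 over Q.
Gal(K/Q) = S_3 (symmetric group of order 6)

Compute the discriminant of x^3 + (-6)*x^2 + (-6)*x + (8): Δ = 12528. Since Δ is not a rational square, the Galois group is not contained in A_3; it must be the full S_3 (irreducibility of the cubic rules out anything smaller).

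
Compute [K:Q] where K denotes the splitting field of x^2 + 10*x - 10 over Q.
[K:Q] = 2

The discriminant of x^2 + (10)*x + (-10) is b^2 - 4c = 100 - (-40) = 140. Since 140 is not a perfect square in Q, the polynomial is irreducible over Q. Its two roots generate a degree-2 extension, so [K:Q] = 2.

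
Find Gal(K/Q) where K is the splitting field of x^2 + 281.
Gal(K/Q) = Z/2Z (cyclic of order 2)

x^2 + 281 is irreducible over Q since -281 is not a rational square. The splitting field Q(sqrt(-281)) has degree 2 over Q, and its unique nontrivial automorphism is sqrt(-281) ↦ -sqrt(-281). Hence Gal(Q(sqrt(-281))/Q) = Z/2Z.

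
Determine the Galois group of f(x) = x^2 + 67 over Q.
Gal(K/Q) = Z/2Z (cyclic of order 2)

x^2 + 67 is irreducible over Q since -67 is not a rational square. The splitting field Q(sqrt(-67)) has degree 2 over Q, and its unique nontrivial automorphism is sqrt(-67) ↦ -sqrt(-67). Hence Gal(Q(sqrt(-67))/Q) = Z/2Z.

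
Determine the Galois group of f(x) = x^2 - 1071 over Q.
Gal(K/Q) = Z/2Z (cyclic of order 2)

x^2 - 1071 is irreducible over Q since 1071 is not a rational square. The splitting field Q(sqrt(1071)) has degree 2 over Q, and its unique nontrivial automorphism is sqrt(1071) ↦ -sqrt(1071). Hence Gal(Q(sqrt(1071))/Q) = Z/2Z.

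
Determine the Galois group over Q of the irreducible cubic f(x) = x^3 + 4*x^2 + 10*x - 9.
Gal(K/Q) = S_3 (symmetric group of order 6)

Compute the discriminant of x^3 + (4)*x^2 + (10)*x + (-9): Δ = -8763. Since Δ is not a rational square, the Galois group is not contained in A_3; it must be the full S_3 (irreducibility of the cubic rules out anything smaller).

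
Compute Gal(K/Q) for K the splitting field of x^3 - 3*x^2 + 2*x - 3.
Gal(K/Q) = S_3 (symmetric group of order 6)

Compute the discriminant of x^3 + (-3)*x^2 + (2)*x + (-3): Δ = -239. Since Δ is not a rational square, the Galois group is not contained in A_3; it must be the full S_3 (irreducibility of the cubic rules out anything smaller).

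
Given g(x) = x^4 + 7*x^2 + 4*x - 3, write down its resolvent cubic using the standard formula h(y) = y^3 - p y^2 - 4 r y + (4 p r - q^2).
h(y) = y^3 - 7*y^2 + 12*y - 100

Identify coefficients: p = 7, q = 4, r = -3.
Plug into h(y) = y^3 - p y^2 - 4 r y + (4 p r - q^2):
  h(y) = y^3 - (7) y^2 - 4*(-3) y + (4*(7)*(-3) - (4)^2)
       = y^3 + (-7) y^2 + (12) y + (-100).
Simplifying: h(y) = y^3 - 7*y^2 + 12*y - 100.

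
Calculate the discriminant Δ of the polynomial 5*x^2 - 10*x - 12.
Δ = 340

For a quadratic a x^2 + b x + c the discriminant is Δ = b^2 - 4ac = (-10)^2 - 4*(5)*(-12) = 100 - (-240) = 340.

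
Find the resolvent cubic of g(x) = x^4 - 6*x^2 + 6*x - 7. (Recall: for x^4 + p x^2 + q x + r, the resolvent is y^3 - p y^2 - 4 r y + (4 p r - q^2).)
h(y) = y^3 + 6*y^2 + 28*y + 132

Identify coefficients: p = -6, q = 6, r = -7.
Plug into h(y) = y^3 - p y^2 - 4 r y + (4 p r - q^2):
  h(y) = y^3 - (-6) y^2 - 4*(-7) y + (4*(-6)*(-7) - (6)^2)
       = y^3 + (6) y^2 + (28) y + (132).
Simplifying: h(y) = y^3 + 6*y^2 + 28*y + 132.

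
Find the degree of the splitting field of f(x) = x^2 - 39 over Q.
[K:Q] = 2

The polynomial x^2 - 39 is irreducible over Q since 39 is not a perfect square. Its splitting field is Q(sqrt(39)), which has degree 2 over Q.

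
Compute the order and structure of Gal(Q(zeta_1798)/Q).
|Gal(Q(zeta_1798)/Q)| = phi(1798) = 840; group ≅ (Z/1798Z)^* ≅ Z/28Z × Z/30Z

The n-th cyclotomic polynomial Φ_1798(x) is the minimal polynomial of zeta_1798 over Q and has degree phi(1798) = 840. So Q(zeta_1798) is a degree-840 Galois extension with Galois group (Z/1798Z)^*. By CRT, (Z/1798Z)^* ≅ (Z/2Z)^* × (Z/29Z)^* × (Z/31Z)^*. Each prime-power unit group is (Z/2Z)^* ≅ trivial group (order 1); (Z/29Z)^* ≅ Z/28Z; (Z/31Z)^* ≅ Z/30Z. Hence Gal(Q(zeta_1798)/Q) ≅ Z/28Z × Z/30Z.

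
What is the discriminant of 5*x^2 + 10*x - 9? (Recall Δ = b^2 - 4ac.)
Δ = 280

For a quadratic a x^2 + b x + c the discriminant is Δ = b^2 - 4ac = (10)^2 - 4*(5)*(-9) = 100 - (-180) = 280.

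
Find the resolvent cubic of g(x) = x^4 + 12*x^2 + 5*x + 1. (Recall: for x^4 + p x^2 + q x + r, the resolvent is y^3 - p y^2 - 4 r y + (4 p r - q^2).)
h(y) = y^3 - 12*y^2 - 4*y + 23

Identify coefficients: p = 12, q = 5, r = 1.
Plug into h(y) = y^3 - p y^2 - 4 r y + (4 p r - q^2):
  h(y) = y^3 - (12) y^2 - 4*(1) y + (4*(12)*(1) - (5)^2)
       = y^3 + (-12) y^2 + (-4) y + (23).
Simplifying: h(y) = y^3 - 12*y^2 - 4*y + 23.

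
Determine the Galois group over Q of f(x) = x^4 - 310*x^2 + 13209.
Gal(K/Q) = V_4 (Klein four-group, Z/2Z × Z/2Z)

f factors as (x^2 - 259)(x^2 - 51), so the splitting field is K = Q(sqrt(259), sqrt(51)). The elements 259, 51, 13209 are all non-squares in Q, so sqrt(259) and sqrt(51) generate independent quadratic extensions. Thus [K:Q] = 4 and Gal(K/Q) is generated by the two order-2 automorphisms sqrt(259) ↦ -sqrt(259) and sqrt(51) ↦ -sqrt(51), giving V_4.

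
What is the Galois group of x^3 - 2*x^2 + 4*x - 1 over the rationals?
Gal(K/Q) = S_3 (symmetric group of order 6)

Compute the discriminant of x^3 + (-2)*x^2 + (4)*x + (-1): Δ = -107. Since Δ is not a rational square, the Galois group is not contained in A_3; it must be the full S_3 (irreducibility of the cubic rules out anything smaller).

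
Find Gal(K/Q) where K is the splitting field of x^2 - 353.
Gal(K/Q) = Z/2Z (cyclic of order 2)

x^2 - 353 is irreducible over Q since 353 is not a rational square. The splitting field Q(sqrt(353)) has degree 2 over Q, and its unique nontrivial automorphism is sqrt(353) ↦ -sqrt(353). Hence Gal(Q(sqrt(353))/Q) = Z/2Z.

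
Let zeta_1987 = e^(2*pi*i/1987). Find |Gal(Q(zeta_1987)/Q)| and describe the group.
|Gal(Q(zeta_1987)/Q)| = phi(1987) = 1986; group ≅ (Z/1987Z)^* ≅ Z/1986Z

The n-th cyclotomic polynomial Φ_1987(x) is the minimal polynomial of zeta_1987 over Q and has degree phi(1987) = 1986. So Q(zeta_1987) is a degree-1986 Galois extension with Galois group (Z/1987Z)^*. (Z/1987Z)^* is cyclic since 1987 is an odd prime power (or 4). Hence Gal(Q(zeta_1987)/Q) ≅ Z/1986Z.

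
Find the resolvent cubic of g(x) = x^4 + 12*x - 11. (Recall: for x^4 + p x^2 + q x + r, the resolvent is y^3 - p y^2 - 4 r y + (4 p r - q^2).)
h(y) = y^3 + 44*y - 144

Identify coefficients: p = 0, q = 12, r = -11.
Plug into h(y) = y^3 - p y^2 - 4 r y + (4 p r - q^2):
  h(y) = y^3 - (0) y^2 - 4*(-11) y + (4*(0)*(-11) - (12)^2)
       = y^3 + (0) y^2 + (44) y + (-144).
Simplifying: h(y) = y^3 + 44*y - 144.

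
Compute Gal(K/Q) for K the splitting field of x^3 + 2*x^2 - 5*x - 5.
Gal(K/Q) = S_3 (symmetric group of order 6)

Compute the discriminant of x^3 + (2)*x^2 + (-5)*x + (-5): Δ = 985. Since Δ is not a rational square, the Galois group is not contained in A_3; it must be the full S_3 (irreducibility of the cubic rules out anything smaller).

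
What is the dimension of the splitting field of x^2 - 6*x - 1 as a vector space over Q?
[K:Q] = 2

The discriminant of x^2 + (-6)*x + (-1) is b^2 - 4c = 36 - (-4) = 40. Since 40 is not a perfect square in Q, the polynomial is irreducible over Q. Its two roots generate a degree-2 extension, so [K:Q] = 2.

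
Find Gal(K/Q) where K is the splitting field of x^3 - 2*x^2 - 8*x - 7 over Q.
Gal(K/Q) = S_3 (symmetric group of order 6)

Compute the discriminant of x^3 + (-2)*x^2 + (-8)*x + (-7): Δ = -1259. Since Δ is not a rational square, the Galois group is not contained in A_3; it must be the full S_3 (irreducibility of the cubic rules out anything smaller).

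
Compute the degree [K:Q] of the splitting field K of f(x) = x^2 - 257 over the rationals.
[K:Q] = 2

The polynomial x^2 - 257 is irreducible over Q since 257 is not a perfect square. Its splitting field is Q(sqrt(257)), which has degree 2 over Q.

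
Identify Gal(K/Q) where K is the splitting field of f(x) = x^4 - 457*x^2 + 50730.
Gal(K/Q) = V_4 (Klein four-group, Z/2Z × Z/2Z)

f factors as (x^2 - 267)(x^2 - 190), so the splitting field is K = Q(sqrt(267), sqrt(190)). The elements 267, 190, 50730 are all non-squares in Q, so sqrt(267) and sqrt(190) generate independent quadratic extensions. Thus [K:Q] = 4 and Gal(K/Q) is generated by the two order-2 automorphisms sqrt(267) ↦ -sqrt(267) and sqrt(190) ↦ -sqrt(190), giving V_4.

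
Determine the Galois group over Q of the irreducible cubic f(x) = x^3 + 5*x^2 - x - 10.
Gal(K/Q) = S_3 (symmetric group of order 6)

Compute the discriminant of x^3 + (5)*x^2 + (-1)*x + (-10): Δ = 3229. Since Δ is not a rational square, the Galois group is not contained in A_3; it must be the full S_3 (irreducibility of the cubic rules out anything smaller).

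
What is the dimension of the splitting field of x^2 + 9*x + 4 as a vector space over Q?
[K:Q] = 2

The discriminant of x^2 + (9)*x + (4) is b^2 - 4c = 81 - (16) = 65. Since 65 is not a perfect square in Q, the polynomial is irreducible over Q. Its two roots generate a degree-2 extension, so [K:Q] = 2.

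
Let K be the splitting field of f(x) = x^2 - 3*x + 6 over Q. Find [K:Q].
[K:Q] = 2

The discriminant of x^2 + (-3)*x + (6) is b^2 - 4c = 9 - (24) = -15. Since -15 is not a perfect square in Q, the polynomial is irreducible over Q. Its two roots generate a degree-2 extension, so [K:Q] = 2.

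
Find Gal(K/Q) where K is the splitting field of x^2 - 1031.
Gal(K/Q) = Z/2Z (cyclic of order 2)

x^2 - 1031 is irreducible over Q since 1031 is not a rational square. The splitting field Q(sqrt(1031)) has degree 2 over Q, and its unique nontrivial automorphism is sqrt(1031) ↦ -sqrt(1031). Hence Gal(Q(sqrt(1031))/Q) = Z/2Z.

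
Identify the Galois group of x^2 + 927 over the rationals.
Gal(K/Q) = Z/2Z (cyclic of order 2)

x^2 + 927 is irreducible over Q since -927 is not a rational square. The splitting field Q(sqrt(-927)) has degree 2 over Q, and its unique nontrivial automorphism is sqrt(-927) ↦ -sqrt(-927). Hence Gal(Q(sqrt(-927))/Q) = Z/2Z.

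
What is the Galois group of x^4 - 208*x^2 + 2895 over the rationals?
Gal(K/Q) = V_4 (Klein four-group, Z/2Z × Z/2Z)

f factors as (x^2 - 193)(x^2 - 15), so the splitting field is K = Q(sqrt(193), sqrt(15)). The elements 193, 15, 2895 are all non-squares in Q, so sqrt(193) and sqrt(15) generate independent quadratic extensions. Thus [K:Q] = 4 and Gal(K/Q) is generated by the two order-2 automorphisms sqrt(193) ↦ -sqrt(193) and sqrt(15) ↦ -sqrt(15), giving V_4.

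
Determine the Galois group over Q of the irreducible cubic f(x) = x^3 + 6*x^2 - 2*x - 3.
Gal(K/Q) = S_3 (symmetric group of order 6)

Compute the discriminant of x^3 + (6)*x^2 + (-2)*x + (-3): Δ = 3173. Since Δ is not a rational square, the Galois group is not contained in A_3; it must be the full S_3 (irreducibility of the cubic rules out anything smaller).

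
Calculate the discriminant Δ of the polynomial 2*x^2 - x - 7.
Δ = 57

For a quadratic a x^2 + b x + c the discriminant is Δ = b^2 - 4ac = (-1)^2 - 4*(2)*(-7) = 1 - (-56) = 57.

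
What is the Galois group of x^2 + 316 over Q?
Gal(K/Q) = Z/2Z (cyclic of order 2)

x^2 + 316 is irreducible over Q since -316 is not a rational square. The splitting field Q(sqrt(-316)) has degree 2 over Q, and its unique nontrivial automorphism is sqrt(-316) ↦ -sqrt(-316). Hence Gal(Q(sqrt(-316))/Q) = Z/2Z.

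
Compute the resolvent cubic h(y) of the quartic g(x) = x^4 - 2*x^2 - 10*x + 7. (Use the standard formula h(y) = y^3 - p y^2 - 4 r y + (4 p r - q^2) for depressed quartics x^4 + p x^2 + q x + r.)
h(y) = y^3 + 2*y^2 - 28*y - 156

Identify coefficients: p = -2, q = -10, r = 7.
Plug into h(y) = y^3 - p y^2 - 4 r y + (4 p r - q^2):
  h(y) = y^3 - (-2) y^2 - 4*(7) y + (4*(-2)*(7) - (-10)^2)
       = y^3 + (2) y^2 + (-28) y + (-156).
Simplifying: h(y) = y^3 + 2*y^2 - 28*y - 156.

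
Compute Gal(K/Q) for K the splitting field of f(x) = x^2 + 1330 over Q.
Gal(K/Q) = Z/2Z (cyclic of order 2)

x^2 + 1330 is irreducible over Q since -1330 is not a rational square. The splitting field Q(sqrt(-1330)) has degree 2 over Q, and its unique nontrivial automorphism is sqrt(-1330) ↦ -sqrt(-1330). Hence Gal(Q(sqrt(-1330))/Q) = Z/2Z.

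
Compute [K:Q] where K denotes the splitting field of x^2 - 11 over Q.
[K:Q] = 2

The discriminant of x^2 + (0)*x + (-11) is b^2 - 4c = 0 - (-44) = 44. Since 44 is not a perfect square in Q, the polynomial is irreducible over Q. Its two roots generate a degree-2 extension, so [K:Q] = 2.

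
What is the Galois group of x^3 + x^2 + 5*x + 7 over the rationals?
Gal(K/Q) = S_3 (symmetric group of order 6)

Compute the discriminant of x^3 + (1)*x^2 + (5)*x + (7): Δ = -1196. Since Δ is not a rational square, the Galois group is not contained in A_3; it must be the full S_3 (irreducibility of the cubic rules out anything smaller).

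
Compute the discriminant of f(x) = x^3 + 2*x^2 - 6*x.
Δ = 1008

For x^3 + a x^2 + b x + c the discriminant is Δ = 18 a b c - 4 a^3 c + a^2 b^2 - 4 b^3 - 27 c^2.
Plug a = 2, b = -6, c = 0:
  18*(2)*(-6)*(0) - 4*(2)^3*(0) + (2)^2*(-6)^2 - 4*(-6)^3 - 27*(0)^2
  = 0 + (0) + 144 + (864) + (0)
  = 1008.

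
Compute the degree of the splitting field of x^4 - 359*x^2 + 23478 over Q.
[K:Q] = 4

f factors as (x^2 - 86)(x^2 - 273); the splitting field is K = Q(sqrt(86), sqrt(273)). Since 86, 273, and 23478 are all non-squares in Q, the three subfields Q(sqrt(86)), Q(sqrt(273)), Q(sqrt(23478)) are distinct degree-2 extensions, so [K:Q] = 4 (Klein four Galois group).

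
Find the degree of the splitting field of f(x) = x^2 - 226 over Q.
[K:Q] = 2

The polynomial x^2 - 226 is irreducible over Q since 226 is not a perfect square. Its splitting field is Q(sqrt(226)), which has degree 2 over Q.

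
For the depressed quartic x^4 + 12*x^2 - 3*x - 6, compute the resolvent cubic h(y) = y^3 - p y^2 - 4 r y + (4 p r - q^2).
h(y) = y^3 - 12*y^2 + 24*y - 297

Identify coefficients: p = 12, q = -3, r = -6.
Plug into h(y) = y^3 - p y^2 - 4 r y + (4 p r - q^2):
  h(y) = y^3 - (12) y^2 - 4*(-6) y + (4*(12)*(-6) - (-3)^2)
       = y^3 + (-12) y^2 + (24) y + (-297).
Simplifying: h(y) = y^3 - 12*y^2 + 24*y - 297.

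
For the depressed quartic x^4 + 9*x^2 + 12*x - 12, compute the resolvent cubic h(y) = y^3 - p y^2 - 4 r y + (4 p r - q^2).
h(y) = y^3 - 9*y^2 + 48*y - 576

Identify coefficients: p = 9, q = 12, r = -12.
Plug into h(y) = y^3 - p y^2 - 4 r y + (4 p r - q^2):
  h(y) = y^3 - (9) y^2 - 4*(-12) y + (4*(9)*(-12) - (12)^2)
       = y^3 + (-9) y^2 + (48) y + (-576).
Simplifying: h(y) = y^3 - 9*y^2 + 48*y - 576.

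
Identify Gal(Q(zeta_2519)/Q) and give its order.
|Gal(Q(zeta_2519)/Q)| = phi(2519) = 2280; group ≅ (Z/2519Z)^* ≅ Z/10Z × Z/228Z

The n-th cyclotomic polynomial Φ_2519(x) is the minimal polynomial of zeta_2519 over Q and has degree phi(2519) = 2280. So Q(zeta_2519) is a degree-2280 Galois extension with Galois group (Z/2519Z)^*. By CRT, (Z/2519Z)^* ≅ (Z/11Z)^* × (Z/229Z)^*. Each prime-power unit group is (Z/11Z)^* ≅ Z/10Z; (Z/229Z)^* ≅ Z/228Z. Hence Gal(Q(zeta_2519)/Q) ≅ Z/10Z × Z/228Z.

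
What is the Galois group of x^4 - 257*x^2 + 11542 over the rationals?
Gal(K/Q) = V_4 (Klein four-group, Z/2Z × Z/2Z)

f factors as (x^2 - 58)(x^2 - 199), so the splitting field is K = Q(sqrt(58), sqrt(199)). The elements 58, 199, 11542 are all non-squares in Q, so sqrt(58) and sqrt(199) generate independent quadratic extensions. Thus [K:Q] = 4 and Gal(K/Q) is generated by the two order-2 automorphisms sqrt(58) ↦ -sqrt(58) and sqrt(199) ↦ -sqrt(199), giving V_4.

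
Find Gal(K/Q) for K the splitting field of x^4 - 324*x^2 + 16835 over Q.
Gal(K/Q) = V_4 (Klein four-group, Z/2Z × Z/2Z)

f factors as (x^2 - 259)(x^2 - 65), so the splitting field is K = Q(sqrt(259), sqrt(65)). The elements 259, 65, 16835 are all non-squares in Q, so sqrt(259) and sqrt(65) generate independent quadratic extensions. Thus [K:Q] = 4 and Gal(K/Q) is generated by the two order-2 automorphisms sqrt(259) ↦ -sqrt(259) and sqrt(65) ↦ -sqrt(65), giving V_4.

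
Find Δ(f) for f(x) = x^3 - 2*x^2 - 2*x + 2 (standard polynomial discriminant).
Δ = 148

For x^3 + a x^2 + b x + c the discriminant is Δ = 18 a b c - 4 a^3 c + a^2 b^2 - 4 b^3 - 27 c^2.
Plug a = -2, b = -2, c = 2:
  18*(-2)*(-2)*(2) - 4*(-2)^3*(2) + (-2)^2*(-2)^2 - 4*(-2)^3 - 27*(2)^2
  = 144 + (64) + 16 + (32) + (-108)
  = 148.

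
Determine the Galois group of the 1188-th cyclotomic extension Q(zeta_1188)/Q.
|Gal(Q(zeta_1188)/Q)| = phi(1188) = 360; group ≅ (Z/1188Z)^* ≅ Z/2Z × Z/10Z × Z/18Z

The n-th cyclotomic polynomial Φ_1188(x) is the minimal polynomial of zeta_1188 over Q and has degree phi(1188) = 360. So Q(zeta_1188) is a degree-360 Galois extension with Galois group (Z/1188Z)^*. By CRT, (Z/1188Z)^* ≅ (Z/4Z)^* × (Z/27Z)^* × (Z/11Z)^*. Each prime-power unit group is (Z/4Z)^* ≅ Z/2Z; (Z/27Z)^* ≅ Z/18Z; (Z/11Z)^* ≅ Z/10Z. Hence Gal(Q(zeta_1188)/Q) ≅ Z/2Z × Z/10Z × Z/18Z.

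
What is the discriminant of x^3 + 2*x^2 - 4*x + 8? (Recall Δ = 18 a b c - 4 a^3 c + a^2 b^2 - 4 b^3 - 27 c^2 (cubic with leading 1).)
Δ = -2816

For x^3 + a x^2 + b x + c the discriminant is Δ = 18 a b c - 4 a^3 c + a^2 b^2 - 4 b^3 - 27 c^2.
Plug a = 2, b = -4, c = 8:
  18*(2)*(-4)*(8) - 4*(2)^3*(8) + (2)^2*(-4)^2 - 4*(-4)^3 - 27*(8)^2
  = -1152 + (-256) + 64 + (256) + (-1728)
  = -2816.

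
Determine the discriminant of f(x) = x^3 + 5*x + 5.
Δ = -1175

For a depressed cubic x^3 + p x + q the discriminant is Δ = -4 p^3 - 27 q^2 = -4*(5)^3 - 27*(5)^2 = -500 - 675 = -1175.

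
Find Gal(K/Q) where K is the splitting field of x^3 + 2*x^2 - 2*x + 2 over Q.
Gal(K/Q) = S_3 (symmetric group of order 6)

Compute the discriminant of x^3 + (2)*x^2 + (-2)*x + (2): Δ = -268. Since Δ is not a rational square, the Galois group is not contained in A_3; it must be the full S_3 (irreducibility of the cubic rules out anything smaller).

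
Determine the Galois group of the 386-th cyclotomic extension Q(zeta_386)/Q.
|Gal(Q(zeta_386)/Q)| = phi(386) = 192; group ≅ (Z/386Z)^* ≅ Z/192Z

The n-th cyclotomic polynomial Φ_386(x) is the minimal polynomial of zeta_386 over Q and has degree phi(386) = 192. So Q(zeta_386) is a degree-192 Galois extension with Galois group (Z/386Z)^*. By CRT, (Z/386Z)^* ≅ (Z/2Z)^* × (Z/193Z)^*. Each prime-power unit group is (Z/2Z)^* ≅ trivial group (order 1); (Z/193Z)^* ≅ Z/192Z. Hence Gal(Q(zeta_386)/Q) ≅ Z/192Z.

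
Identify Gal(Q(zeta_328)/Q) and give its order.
|Gal(Q(zeta_328)/Q)| = phi(328) = 160; group ≅ (Z/328Z)^* ≅ Z/2Z × Z/2Z × Z/40Z

The n-th cyclotomic polynomial Φ_328(x) is the minimal polynomial of zeta_328 over Q and has degree phi(328) = 160. So Q(zeta_328) is a degree-160 Galois extension with Galois group (Z/328Z)^*. By CRT, (Z/328Z)^* ≅ (Z/8Z)^* × (Z/41Z)^*. Each prime-power unit group is (Z/8Z)^* ≅ Z/2Z × Z/2Z; (Z/41Z)^* ≅ Z/40Z. Hence Gal(Q(zeta_328)/Q) ≅ Z/2Z × Z/2Z × Z/40Z.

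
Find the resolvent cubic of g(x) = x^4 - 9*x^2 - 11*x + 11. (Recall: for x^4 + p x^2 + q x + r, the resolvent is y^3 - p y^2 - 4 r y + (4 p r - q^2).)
h(y) = y^3 + 9*y^2 - 44*y - 517

Identify coefficients: p = -9, q = -11, r = 11.
Plug into h(y) = y^3 - p y^2 - 4 r y + (4 p r - q^2):
  h(y) = y^3 - (-9) y^2 - 4*(11) y + (4*(-9)*(11) - (-11)^2)
       = y^3 + (9) y^2 + (-44) y + (-517).
Simplifying: h(y) = y^3 + 9*y^2 - 44*y - 517.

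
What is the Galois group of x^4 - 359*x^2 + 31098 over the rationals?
Gal(K/Q) = V_4 (Klein four-group, Z/2Z × Z/2Z)

f factors as (x^2 - 213)(x^2 - 146), so the splitting field is K = Q(sqrt(213), sqrt(146)). The elements 213, 146, 31098 are all non-squares in Q, so sqrt(213) and sqrt(146) generate independent quadratic extensions. Thus [K:Q] = 4 and Gal(K/Q) is generated by the two order-2 automorphisms sqrt(213) ↦ -sqrt(213) and sqrt(146) ↦ -sqrt(146), giving V_4.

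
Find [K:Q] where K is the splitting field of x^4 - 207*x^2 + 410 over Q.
[K:Q] = 4

f factors as (x^2 - 2)(x^2 - 205); the splitting field is K = Q(sqrt(2), sqrt(205)). Since 2, 205, and 410 are all non-squares in Q, the three subfields Q(sqrt(2)), Q(sqrt(205)), Q(sqrt(410)) are distinct degree-2 extensions, so [K:Q] = 4 (Klein four Galois group).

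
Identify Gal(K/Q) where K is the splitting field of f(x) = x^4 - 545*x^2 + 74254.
Gal(K/Q) = V_4 (Klein four-group, Z/2Z × Z/2Z)

f factors as (x^2 - 274)(x^2 - 271), so the splitting field is K = Q(sqrt(274), sqrt(271)). The elements 274, 271, 74254 are all non-squares in Q, so sqrt(274) and sqrt(271) generate independent quadratic extensions. Thus [K:Q] = 4 and Gal(K/Q) is generated by the two order-2 automorphisms sqrt(274) ↦ -sqrt(274) and sqrt(271) ↦ -sqrt(271), giving V_4.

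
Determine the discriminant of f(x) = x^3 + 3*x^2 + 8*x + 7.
Δ = -527

For x^3 + a x^2 + b x + c the discriminant is Δ = 18 a b c - 4 a^3 c + a^2 b^2 - 4 b^3 - 27 c^2.
Plug a = 3, b = 8, c = 7:
  18*(3)*(8)*(7) - 4*(3)^3*(7) + (3)^2*(8)^2 - 4*(8)^3 - 27*(7)^2
  = 3024 + (-756) + 576 + (-2048) + (-1323)
  = -527.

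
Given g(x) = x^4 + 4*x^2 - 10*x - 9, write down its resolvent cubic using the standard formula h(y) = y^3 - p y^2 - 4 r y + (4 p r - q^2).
h(y) = y^3 - 4*y^2 + 36*y - 244

Identify coefficients: p = 4, q = -10, r = -9.
Plug into h(y) = y^3 - p y^2 - 4 r y + (4 p r - q^2):
  h(y) = y^3 - (4) y^2 - 4*(-9) y + (4*(4)*(-9) - (-10)^2)
       = y^3 + (-4) y^2 + (36) y + (-244).
Simplifying: h(y) = y^3 - 4*y^2 + 36*y - 244.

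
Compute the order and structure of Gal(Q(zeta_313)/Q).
|Gal(Q(zeta_313)/Q)| = phi(313) = 312; group ≅ (Z/313Z)^* ≅ Z/312Z

The n-th cyclotomic polynomial Φ_313(x) is the minimal polynomial of zeta_313 over Q and has degree phi(313) = 312. So Q(zeta_313) is a degree-312 Galois extension with Galois group (Z/313Z)^*. (Z/313Z)^* is cyclic since 313 is an odd prime power (or 4). Hence Gal(Q(zeta_313)/Q) ≅ Z/312Z.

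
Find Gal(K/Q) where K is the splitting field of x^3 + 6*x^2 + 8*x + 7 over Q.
Gal(K/Q) = S_3 (symmetric group of order 6)

Compute the discriminant of x^3 + (6)*x^2 + (8)*x + (7): Δ = -1067. Since Δ is not a rational square, the Galois group is not contained in A_3; it must be the full S_3 (irreducibility of the cubic rules out anything smaller).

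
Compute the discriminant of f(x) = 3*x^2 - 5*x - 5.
Δ = 85

For a quadratic a x^2 + b x + c the discriminant is Δ = b^2 - 4ac = (-5)^2 - 4*(3)*(-5) = 25 - (-60) = 85.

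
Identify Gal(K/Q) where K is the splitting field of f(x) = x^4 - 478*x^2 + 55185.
Gal(K/Q) = V_4 (Klein four-group, Z/2Z × Z/2Z)

f factors as (x^2 - 283)(x^2 - 195), so the splitting field is K = Q(sqrt(283), sqrt(195)). The elements 283, 195, 55185 are all non-squares in Q, so sqrt(283) and sqrt(195) generate independent quadratic extensions. Thus [K:Q] = 4 and Gal(K/Q) is generated by the two order-2 automorphisms sqrt(283) ↦ -sqrt(283) and sqrt(195) ↦ -sqrt(195), giving V_4.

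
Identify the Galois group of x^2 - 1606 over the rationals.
Gal(K/Q) = Z/2Z (cyclic of order 2)

x^2 - 1606 is irreducible over Q since 1606 is not a rational square. The splitting field Q(sqrt(1606)) has degree 2 over Q, and its unique nontrivial automorphism is sqrt(1606) ↦ -sqrt(1606). Hence Gal(Q(sqrt(1606))/Q) = Z/2Z.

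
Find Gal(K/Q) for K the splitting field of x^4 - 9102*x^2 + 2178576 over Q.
Gal(K/Q) = Z/2Z (cyclic of order 2)

f factors as (x^2 - 246)(x^2 - 8856), so the splitting field is K = Q(sqrt(246), sqrt(8856)). The squarefree part of 246 is 246 and the squarefree part of 8856 is also 246, so sqrt(246) and sqrt(8856) are both rational multiples of sqrt(246). Hence Q(sqrt(246)) = Q(sqrt(8856)) = Q(sqrt(246)), and the splitting field collapses to a single degree-2 extension with Galois group Z/2Z.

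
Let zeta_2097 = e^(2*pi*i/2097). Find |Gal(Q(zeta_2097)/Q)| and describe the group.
|Gal(Q(zeta_2097)/Q)| = phi(2097) = 1392; group ≅ (Z/2097Z)^* ≅ Z/6Z × Z/232Z

The n-th cyclotomic polynomial Φ_2097(x) is the minimal polynomial of zeta_2097 over Q and has degree phi(2097) = 1392. So Q(zeta_2097) is a degree-1392 Galois extension with Galois group (Z/2097Z)^*. By CRT, (Z/2097Z)^* ≅ (Z/9Z)^* × (Z/233Z)^*. Each prime-power unit group is (Z/9Z)^* ≅ Z/6Z; (Z/233Z)^* ≅ Z/232Z. Hence Gal(Q(zeta_2097)/Q) ≅ Z/6Z × Z/232Z.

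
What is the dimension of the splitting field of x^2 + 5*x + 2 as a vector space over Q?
[K:Q] = 2

The discriminant of x^2 + (5)*x + (2) is b^2 - 4c = 25 - (8) = 17. Since 17 is not a perfect square in Q, the polynomial is irreducible over Q. Its two roots generate a degree-2 extension, so [K:Q] = 2.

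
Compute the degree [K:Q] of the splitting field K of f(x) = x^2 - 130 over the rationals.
[K:Q] = 2

The polynomial x^2 - 130 is irreducible over Q since 130 is not a perfect square. Its splitting field is Q(sqrt(130)), which has degree 2 over Q.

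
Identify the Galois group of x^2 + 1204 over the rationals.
Gal(K/Q) = Z/2Z (cyclic of order 2)

x^2 + 1204 is irreducible over Q since -1204 is not a rational square. The splitting field Q(sqrt(-1204)) has degree 2 over Q, and its unique nontrivial automorphism is sqrt(-1204) ↦ -sqrt(-1204). Hence Gal(Q(sqrt(-1204))/Q) = Z/2Z.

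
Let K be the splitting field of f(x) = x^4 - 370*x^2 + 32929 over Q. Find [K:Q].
[K:Q] = 4

f factors as (x^2 - 149)(x^2 - 221); the splitting field is K = Q(sqrt(149), sqrt(221)). Since 149, 221, and 32929 are all non-squares in Q, the three subfields Q(sqrt(149)), Q(sqrt(221)), Q(sqrt(32929)) are distinct degree-2 extensions, so [K:Q] = 4 (Klein four Galois group).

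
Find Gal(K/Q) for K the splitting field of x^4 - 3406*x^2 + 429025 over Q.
Gal(K/Q) = Z/2Z (cyclic of order 2)

f factors as (x^2 - 3275)(x^2 - 131), so the splitting field is K = Q(sqrt(3275), sqrt(131)). The squarefree part of 3275 is 131 and the squarefree part of 131 is also 131, so sqrt(3275) and sqrt(131) are both rational multiples of sqrt(131). Hence Q(sqrt(3275)) = Q(sqrt(131)) = Q(sqrt(131)), and the splitting field collapses to a single degree-2 extension with Galois group Z/2Z.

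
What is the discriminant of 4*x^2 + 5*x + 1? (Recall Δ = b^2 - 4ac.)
Δ = 9

For a quadratic a x^2 + b x + c the discriminant is Δ = b^2 - 4ac = (5)^2 - 4*(4)*(1) = 25 - (16) = 9.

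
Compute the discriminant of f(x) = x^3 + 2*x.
Δ = -32

For a depressed cubic x^3 + p x + q the discriminant is Δ = -4 p^3 - 27 q^2 = -4*(2)^3 - 27*(0)^2 = -32 - 0 = -32.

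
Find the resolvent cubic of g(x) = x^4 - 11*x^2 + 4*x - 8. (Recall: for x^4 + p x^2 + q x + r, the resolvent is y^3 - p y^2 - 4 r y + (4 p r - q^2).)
h(y) = y^3 + 11*y^2 + 32*y + 336

Identify coefficients: p = -11, q = 4, r = -8.
Plug into h(y) = y^3 - p y^2 - 4 r y + (4 p r - q^2):
  h(y) = y^3 - (-11) y^2 - 4*(-8) y + (4*(-11)*(-8) - (4)^2)
       = y^3 + (11) y^2 + (32) y + (336).
Simplifying: h(y) = y^3 + 11*y^2 + 32*y + 336.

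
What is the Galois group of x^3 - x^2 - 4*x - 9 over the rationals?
Gal(K/Q) = S_3 (symmetric group of order 6)

Compute the discriminant of x^3 + (-1)*x^2 + (-4)*x + (-9): Δ = -2599. Since Δ is not a rational square, the Galois group is not contained in A_3; it must be the full S_3 (irreducibility of the cubic rules out anything smaller).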